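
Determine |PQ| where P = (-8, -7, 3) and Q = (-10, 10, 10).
d = √[(-2)² + (17)² + (7)²] = √342 = 18.49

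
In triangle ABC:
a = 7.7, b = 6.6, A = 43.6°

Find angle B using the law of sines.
sin(B)/b = sin(A)/a
sin(B) = b·sin(A)/a = 6.6·sin(43.6°)/7.7 = 0.591102
B = arcsin(0.591102) = 36.24°  (b ≤ a, so B ≤ A and the acute solution is unique)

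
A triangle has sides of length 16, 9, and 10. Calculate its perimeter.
Perimeter = sum of all sides
Perimeter = 16 + 9 + 10
Perimeter = 35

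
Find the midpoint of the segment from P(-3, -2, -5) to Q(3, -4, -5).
Midpoint = ((-3+3)/2, (-2-4)/2, (-5-5)/2) = (0, -3, -5)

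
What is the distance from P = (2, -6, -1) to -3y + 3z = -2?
d = |0(2) + (-3)(-6) + 3(-1) - (-2)| / √(0² + (-3)² + 3²) = 17/√18 = 4.007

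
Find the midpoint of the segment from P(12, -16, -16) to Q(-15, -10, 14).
Midpoint = ((12-15)/2, (-16-10)/2, (-16+14)/2) = (-1.5, -13, -1)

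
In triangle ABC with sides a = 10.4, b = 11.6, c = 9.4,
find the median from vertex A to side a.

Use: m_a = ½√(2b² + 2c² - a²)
m_a = ½√(2·11.6² + 2·9.4² - 10.4²)
m_a = ½√(269.12 + 176.72 - 108.16) = ½√337.68 = 9.188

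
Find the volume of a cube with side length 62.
Volume = s³
Volume = 62³
Volume = 238328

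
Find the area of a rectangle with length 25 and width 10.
Area = length * width
Area = 25 * 10
Area = 250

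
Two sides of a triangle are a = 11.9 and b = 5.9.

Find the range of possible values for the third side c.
By the triangle inequality: |a - b| < c < a + b
|11.9 - 5.9| < c < 11.9 + 5.9
6 < c < 17.8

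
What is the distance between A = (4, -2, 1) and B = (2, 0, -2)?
d = √[(-2)² + (2)² + (-3)²] = √17 = 4.123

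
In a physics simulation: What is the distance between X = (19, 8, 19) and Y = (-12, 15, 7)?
d = √[(-31)² + (7)² + (-12)²] = √1154 = 33.97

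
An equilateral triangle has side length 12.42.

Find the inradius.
For an equilateral triangle, r = s/(2√3) where s is the side.
r = 12.42/(2√3) = 12.42/3.464102 = 3.585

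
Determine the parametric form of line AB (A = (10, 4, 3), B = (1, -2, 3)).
Direction vector d = B - A = (-9, -6, 0)
x = 10 - 9t, y = 4 - 6t, z = 3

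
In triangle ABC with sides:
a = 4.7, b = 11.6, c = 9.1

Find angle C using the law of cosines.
cos(C) = (a² + b² - c²)/(2ab)
cos(C) = (4.7² + 11.6² - 9.1²)/(2·4.7·11.6) = 73.84/109.04 = 0.677183
C = arccos(0.677183) = 47.38°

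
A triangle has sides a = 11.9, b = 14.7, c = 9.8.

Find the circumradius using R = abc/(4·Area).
s = (a+b+c)/2 = 18.2
Area = √(s(s-a)(s-b)(s-c)) = √(18.2·6.3·3.5·8.4) = 58.0603
R = abc/(4·Area) = (11.9·14.7·9.8)/(4·58.0603) = 1714.314/232.2412 = 7.382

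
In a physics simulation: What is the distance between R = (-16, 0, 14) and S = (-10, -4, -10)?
d = √[(6)² + (-4)² + (-24)²] = √628 = 25.06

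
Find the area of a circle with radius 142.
Area = pi * r²
Area = pi * 142²
Area = pi * 20164
Area = 63347.07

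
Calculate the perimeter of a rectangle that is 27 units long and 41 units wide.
Perimeter = 2 * (length + width)
Perimeter = 2 * (27 + 41)
Perimeter = 2 * 68
Perimeter = 136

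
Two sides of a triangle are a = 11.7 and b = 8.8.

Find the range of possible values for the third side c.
By the triangle inequality: |a - b| < c < a + b
|11.7 - 8.8| < c < 11.7 + 8.8
2.9 < c < 20.5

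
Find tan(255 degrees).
tan(255 degrees) = 3.7321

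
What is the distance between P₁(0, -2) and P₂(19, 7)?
Using the distance formula: d = sqrt((x₂-x₁)² + (y₂-y₁)²)
dx = 19 - 0 = 19
dy = 7 - (-2) = 9
d = sqrt(19² + 9²) = sqrt(361 + 81) = sqrt(442) = 21.02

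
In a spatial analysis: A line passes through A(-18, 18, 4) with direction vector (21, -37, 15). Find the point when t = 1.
P(1) = (-18 + 21(1), 18 + (-37)(1), 4 + 15(1)) = (3, -19, 19)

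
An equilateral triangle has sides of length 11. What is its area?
Area = (sqrt(3)/4) * s²
Area = (sqrt(3)/4) * 11²
Area = (sqrt(3)/4) * 121
Area = 52.39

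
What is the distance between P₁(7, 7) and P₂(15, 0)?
Using the distance formula: d = sqrt((x₂-x₁)² + (y₂-y₁)²)
dx = 15 - 7 = 8
dy = 0 - 7 = -7
d = sqrt(8² + (-7)²) = sqrt(64 + 49) = sqrt(113) = 10.63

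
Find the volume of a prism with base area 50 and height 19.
Volume = base area * height
Volume = 50 * 19
Volume = 950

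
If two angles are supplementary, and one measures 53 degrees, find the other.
Supplementary angles sum to 180 degrees.
Other angle = 180 - 53
Other angle = 127 degrees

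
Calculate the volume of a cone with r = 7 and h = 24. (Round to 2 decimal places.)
Volume = (1/3) * pi * r² * h
Volume = (1/3) * pi * 7² * 24
Volume = (1/3) * pi * 49 * 24
Volume = (1/3) * pi * 1176
Volume = 1231.50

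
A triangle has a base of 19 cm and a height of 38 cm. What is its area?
Area = (1/2) * base * height
Area = (1/2) * 19 * 38
Area = 361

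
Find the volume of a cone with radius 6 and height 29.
Volume = (1/3) * pi * r² * h
Volume = (1/3) * pi * 6² * 29
Volume = (1/3) * pi * 36 * 29
Volume = (1/3) * pi * 1044
Volume = 1093.27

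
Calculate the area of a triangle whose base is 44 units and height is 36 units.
Area = (1/2) * base * height
Area = (1/2) * 44 * 36
Area = 792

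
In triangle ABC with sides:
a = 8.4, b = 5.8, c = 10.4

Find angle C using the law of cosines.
cos(C) = (a² + b² - c²)/(2ab)
cos(C) = (8.4² + 5.8² - 10.4²)/(2·8.4·5.8) = -3.96/97.44 = -0.040640
C = arccos(-0.040640) = 92.33°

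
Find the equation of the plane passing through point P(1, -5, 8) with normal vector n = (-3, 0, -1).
d = n·P = (-3)(1) + (0)(-5) + (-1)(8) = -11
Plane: -3x - z = -11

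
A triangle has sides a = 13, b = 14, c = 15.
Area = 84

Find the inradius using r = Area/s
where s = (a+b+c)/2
s = (13+14+15)/2 = 21
r = Area/s = 84/21 = 4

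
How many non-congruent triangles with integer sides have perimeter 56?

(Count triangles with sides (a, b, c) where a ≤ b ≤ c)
With a ≤ b ≤ c and a + b + c = 56, the triangle inequality a + b > c gives c < 56/2, so c ≤ 27.
Iterate a from 1 to ⌊p/3⌋ = 18; for each a, b ranges from a to ⌊(p−a)/2⌋ with c = p − a − b, keeping only c ≥ b.
Triples: (2, 27, 27), (3, 26, 27), (4, 25, 27), …
Count = 65 triangles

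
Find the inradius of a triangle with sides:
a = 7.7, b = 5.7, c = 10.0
s = (a+b+c)/2 = (7.7+5.7+10.0)/2 = 11.7
Area = √(s(s-a)(s-b)(s-c)) = √(11.7·4·6·1.7) = 21.8486
r = Area/s = 21.8486/11.7 = 1.867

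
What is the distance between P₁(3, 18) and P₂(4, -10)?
Using the distance formula: d = sqrt((x₂-x₁)² + (y₂-y₁)²)
dx = 4 - 3 = 1
dy = (-10) - 18 = -28
d = sqrt(1² + (-28)²) = sqrt(1 + 784) = sqrt(785) = 28.02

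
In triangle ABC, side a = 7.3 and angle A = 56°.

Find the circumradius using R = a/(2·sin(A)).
R = a/(2·sin(A)) = 7.3/(2·sin(56°))
R = 7.3/(2·0.829038) = 7.3/1.658075 = 4.403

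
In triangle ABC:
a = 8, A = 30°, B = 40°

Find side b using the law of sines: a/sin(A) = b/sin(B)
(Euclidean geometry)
b = a·sin(B)/sin(A) = 8·sin(40°)/sin(30°)
b = 8·0.642788/0.500000 = 10.28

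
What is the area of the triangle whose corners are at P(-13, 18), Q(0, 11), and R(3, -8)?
Using the coordinate formula: Area = (1/2)|x₁(y₂-y₃) + x₂(y₃-y₁) + x₃(y₁-y₂)|
Area = (1/2)|(-13)(11-(-8)) + 0((-8)-18) + 3(18-11)|
Area = (1/2)|(-13)*19 + 0*(-26) + 3*7|
Area = (1/2)|(-247) + 0 + 21|
Area = (1/2)*226 = 113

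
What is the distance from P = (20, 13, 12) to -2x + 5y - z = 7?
d = |(-2)(20) + 5(13) + (-1)(12) - (7)| / √((-2)² + 5² + (-1)²) = 6/√30 = 1.095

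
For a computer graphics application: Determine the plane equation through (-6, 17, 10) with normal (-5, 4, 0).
d = n·P = (-5)(-6) + (4)(17) + (0)(10) = 98
Plane: -5x + 4y = 98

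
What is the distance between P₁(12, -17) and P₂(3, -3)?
Using the distance formula: d = sqrt((x₂-x₁)² + (y₂-y₁)²)
dx = 3 - 12 = -9
dy = (-3) - (-17) = 14
d = sqrt((-9)² + 14²) = sqrt(81 + 196) = sqrt(277) = 16.64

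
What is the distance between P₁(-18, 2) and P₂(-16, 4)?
Using the distance formula: d = sqrt((x₂-x₁)² + (y₂-y₁)²)
dx = (-16) - (-18) = 2
dy = 4 - 2 = 2
d = sqrt(2² + 2²) = sqrt(4 + 4) = sqrt(8) = 2.83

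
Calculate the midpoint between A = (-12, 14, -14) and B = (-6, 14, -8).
Midpoint = ((-12-6)/2, (14+14)/2, (-14-8)/2) = (-9, 14, -11)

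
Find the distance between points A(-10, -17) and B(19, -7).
Using the distance formula: d = sqrt((x₂-x₁)² + (y₂-y₁)²)
dx = 19 - (-10) = 29
dy = (-7) - (-17) = 10
d = sqrt(29² + 10²) = sqrt(841 + 100) = sqrt(941) = 30.68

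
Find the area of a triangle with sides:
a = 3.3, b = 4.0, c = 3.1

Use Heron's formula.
s = (a+b+c)/2 = (3.3+4.0+3.1)/2 = 5.2
A = √(s(s-a)(s-b)(s-c)) = √(5.2·1.9·1.2·2.1)
A = √24.8976 = 4.99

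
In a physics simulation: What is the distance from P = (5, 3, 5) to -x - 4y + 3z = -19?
d = |(-1)(5) + (-4)(3) + 3(5) - (-19)| / √((-1)² + (-4)² + 3²) = 17/√26 = 3.334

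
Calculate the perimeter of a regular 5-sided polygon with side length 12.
Perimeter = number of sides * side length
Perimeter = 5 * 12
Perimeter = 60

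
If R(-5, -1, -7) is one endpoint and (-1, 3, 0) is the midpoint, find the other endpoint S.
S = (2×(-1) - (-5), 2×3 - (-1), 2×0 - (-7)) = (3, 7, 7)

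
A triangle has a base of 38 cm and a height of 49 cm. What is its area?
Area = (1/2) * base * height
Area = (1/2) * 38 * 49
Area = 931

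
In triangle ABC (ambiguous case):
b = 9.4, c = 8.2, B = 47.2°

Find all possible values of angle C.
sin(C)/c = sin(B)/b  →  sin(C) = c·sin(B)/b = 8.2·sin(47.2°)/9.4 = 0.640062
C₁ = arcsin(0.640062) = 39.8°,  C₂ = 180° - C₁ = 140.2°
Check C₂: A = 180° - 47.2° - 140.2° = -7.4° ≤ 0, rejected
C = 39.8° (one solution)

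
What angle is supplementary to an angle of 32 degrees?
Supplementary angles sum to 180 degrees.
Other angle = 180 - 32
Other angle = 148 degrees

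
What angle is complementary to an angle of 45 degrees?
Complementary angles sum to 90 degrees.
Other angle = 90 - 45
Other angle = 45 degrees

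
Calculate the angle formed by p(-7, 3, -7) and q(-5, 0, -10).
p·q = 105, |p|² = 107, |q|² = 125
cos θ = 105/√13375 ≈ 0.9079
θ ≈ 24.78°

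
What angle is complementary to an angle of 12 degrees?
Complementary angles sum to 90 degrees.
Other angle = 90 - 12
Other angle = 78 degrees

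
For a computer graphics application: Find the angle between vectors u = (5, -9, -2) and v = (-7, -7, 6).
u·v = 16, |u|² = 110, |v|² = 134
cos θ = 16/√14740 ≈ 0.1318
θ ≈ 82.43°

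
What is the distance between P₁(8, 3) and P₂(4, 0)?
Using the distance formula: d = sqrt((x₂-x₁)² + (y₂-y₁)²)
dx = 4 - 8 = -4
dy = 0 - 3 = -3
d = sqrt((-4)² + (-3)²) = sqrt(16 + 9) = sqrt(25) = 5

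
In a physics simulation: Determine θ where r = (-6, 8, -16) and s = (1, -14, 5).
r·s = -198, |r|² = 356, |s|² = 222
cos θ = -198/√79032 ≈ -0.7043
θ ≈ 134.8°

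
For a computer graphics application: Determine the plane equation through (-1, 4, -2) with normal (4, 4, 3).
d = n·P = (4)(-1) + (4)(4) + (3)(-2) = 6
Plane: 4x + 4y + 3z = 6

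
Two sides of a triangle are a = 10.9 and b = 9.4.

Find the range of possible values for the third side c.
By the triangle inequality: |a - b| < c < a + b
|10.9 - 9.4| < c < 10.9 + 9.4
1.5 < c < 20.3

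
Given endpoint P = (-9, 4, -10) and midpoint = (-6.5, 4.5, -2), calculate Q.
Q = (2×(-6.5) - (-9), 2×4.5 - 4, 2×(-2) - (-10)) = (-4, 5, 6)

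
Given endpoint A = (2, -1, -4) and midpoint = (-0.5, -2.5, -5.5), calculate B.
B = (2×(-0.5) - 2, 2×(-2.5) - (-1), 2×(-5.5) - (-4)) = (-3, -4, -7)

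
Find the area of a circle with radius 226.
Area = pi * r²
Area = pi * 226²
Area = pi * 51076
Area = 160459.99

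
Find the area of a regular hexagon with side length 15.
For a regular 6-gon with side length s = 15:
Apothem a = s / (2*tan(pi/6)) = 15 / (2*tan(pi/6)) ≈ 12.9904
Perimeter P = 6 * 15 = 90
Area = (1/2) * P * a = (1/2) * 90 * 12.9904 = 584.57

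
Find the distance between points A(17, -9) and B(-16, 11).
Using the distance formula: d = sqrt((x₂-x₁)² + (y₂-y₁)²)
dx = (-16) - 17 = -33
dy = 11 - (-9) = 20
d = sqrt((-33)² + 20²) = sqrt(1089 + 400) = sqrt(1489) = 38.59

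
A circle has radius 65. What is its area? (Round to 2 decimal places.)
Area = pi * r²
Area = pi * 65²
Area = pi * 4225
Area = 13273.23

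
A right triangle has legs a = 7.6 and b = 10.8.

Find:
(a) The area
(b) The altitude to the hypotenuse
(a) Area = ½ab = ½·7.6·10.8 = 41.04
(b) Hypotenuse c = √(7.6² + 10.8²) = √174.4 = 13.2061
    Area = ½·c·h_c  →  h_c = 2·Area/c = 2·41.04/13.2061 = 6.215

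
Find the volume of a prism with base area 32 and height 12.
Volume = base area * height
Volume = 32 * 12
Volume = 384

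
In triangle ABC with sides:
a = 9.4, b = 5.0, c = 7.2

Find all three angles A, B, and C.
By the law of cosines:
cos(A) = (b² + c² - a²)/(2bc) = -0.160000  →  A = 99.21°
cos(B) = (a² + c² - b²)/(2ac) = 0.851064  →  B = 31.67°
cos(C) = (a² + b² - c²)/(2ab) = 0.654468  →  C = 49.12°
Check: A + B + C = 180.0° ✓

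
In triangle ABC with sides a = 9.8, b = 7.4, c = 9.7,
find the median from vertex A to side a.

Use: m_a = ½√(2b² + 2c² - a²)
m_a = ½√(2·7.4² + 2·9.7² - 9.8²)
m_a = ½√(109.52 + 188.18 - 96.04) = ½√201.66 = 7.1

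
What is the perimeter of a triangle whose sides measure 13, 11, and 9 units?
Perimeter = sum of all sides
Perimeter = 13 + 11 + 9
Perimeter = 33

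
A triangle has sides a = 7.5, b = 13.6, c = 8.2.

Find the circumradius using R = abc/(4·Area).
s = (a+b+c)/2 = 14.65
Area = √(s(s-a)(s-b)(s-c)) = √(14.65·7.15·1.05·6.45) = 26.6346
R = abc/(4·Area) = (7.5·13.6·8.2)/(4·26.6346) = 836.4/106.5384 = 7.851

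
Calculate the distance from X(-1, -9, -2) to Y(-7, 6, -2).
d = √[(-6)² + (15)² + (0)²] = √261 = 16.16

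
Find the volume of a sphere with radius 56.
Volume = (4/3) * pi * r³
Volume = (4/3) * pi * 56³
Volume = (4/3) * pi * 175616
Volume = 735618.58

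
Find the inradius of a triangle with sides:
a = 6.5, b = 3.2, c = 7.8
s = (a+b+c)/2 = (6.5+3.2+7.8)/2 = 8.75
Area = √(s(s-a)(s-b)(s-c)) = √(8.75·2.25·5.55·0.95) = 10.1883
r = Area/s = 10.1883/8.75 = 1.164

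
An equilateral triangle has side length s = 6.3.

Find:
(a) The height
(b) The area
(a) Height h = s·√3/2 = 6.3·√3/2 = 5.456
(b) Area = (√3/4)·s² = (√3/4)·6.3² = (√3/4)·39.69 = 17.19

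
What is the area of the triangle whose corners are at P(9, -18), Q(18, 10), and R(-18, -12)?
Using the coordinate formula: Area = (1/2)|x₁(y₂-y₃) + x₂(y₃-y₁) + x₃(y₁-y₂)|
Area = (1/2)|9(10-(-12)) + 18((-12)-(-18)) + (-18)((-18)-10)|
Area = (1/2)|9*22 + 18*6 + (-18)*(-28)|
Area = (1/2)|198 + 108 + 504|
Area = (1/2)*810 = 405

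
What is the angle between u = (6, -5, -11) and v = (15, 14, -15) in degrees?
u·v = 185, |u|² = 182, |v|² = 646
cos θ = 185/√117572 ≈ 0.5395
θ ≈ 57.35°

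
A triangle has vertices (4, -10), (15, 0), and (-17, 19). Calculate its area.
Using the coordinate formula: Area = (1/2)|x₁(y₂-y₃) + x₂(y₃-y₁) + x₃(y₁-y₂)|
Area = (1/2)|4(0-19) + 15(19-(-10)) + (-17)((-10)-0)|
Area = (1/2)|4*(-19) + 15*29 + (-17)*(-10)|
Area = (1/2)|(-76) + 435 + 170|
Area = (1/2)*529 = 264.50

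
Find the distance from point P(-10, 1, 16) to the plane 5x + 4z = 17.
d = |5(-10) + 0(1) + 4(16) - (17)| / √(5² + 0² + 4²) = 3/√41 = 0.4685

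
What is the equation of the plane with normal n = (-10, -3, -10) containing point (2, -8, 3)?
d = n·P = (-10)(2) + (-3)(-8) + (-10)(3) = -26
Plane: -10x - 3y - 10z = -26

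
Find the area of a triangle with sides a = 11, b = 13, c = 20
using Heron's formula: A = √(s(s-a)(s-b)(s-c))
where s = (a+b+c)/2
s = (11+13+20)/2 = 22
A = √(22·11·9·2) = √4356 = 66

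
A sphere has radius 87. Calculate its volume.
Volume = (4/3) * pi * r³
Volume = (4/3) * pi * 87³
Volume = (4/3) * pi * 658503
Volume = 2758330.92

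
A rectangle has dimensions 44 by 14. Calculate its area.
Area = length * width
Area = 44 * 14
Area = 616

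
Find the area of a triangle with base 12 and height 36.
Area = (1/2) * base * height
Area = (1/2) * 12 * 36
Area = 216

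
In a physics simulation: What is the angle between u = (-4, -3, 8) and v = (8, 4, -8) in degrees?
u·v = -108, |u|² = 89, |v|² = 144
cos θ = -108/√12816 ≈ -0.954
θ ≈ 162.6°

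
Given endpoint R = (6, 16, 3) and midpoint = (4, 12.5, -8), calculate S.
S = (2×4 - 6, 2×12.5 - 16, 2×(-8) - 3) = (2, 9, -19)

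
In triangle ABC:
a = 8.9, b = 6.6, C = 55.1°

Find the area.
Using A = ½ab·sin(C):
A = ½·8.9·6.6·sin(55.1°) = ½·58.74·0.820152 = 24.09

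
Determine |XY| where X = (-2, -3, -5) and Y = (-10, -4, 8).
d = √[(-8)² + (-1)² + (13)²] = √234 = 15.3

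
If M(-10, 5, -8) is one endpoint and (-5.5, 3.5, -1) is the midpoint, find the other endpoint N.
N = (2×(-5.5) - (-10), 2×3.5 - 5, 2×(-1) - (-8)) = (-1, 2, 6)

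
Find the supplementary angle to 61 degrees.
Supplementary angles sum to 180 degrees.
Other angle = 180 - 61
Other angle = 119 degrees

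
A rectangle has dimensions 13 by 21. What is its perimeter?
Perimeter = 2 * (length + width)
Perimeter = 2 * (13 + 21)
Perimeter = 2 * 34
Perimeter = 68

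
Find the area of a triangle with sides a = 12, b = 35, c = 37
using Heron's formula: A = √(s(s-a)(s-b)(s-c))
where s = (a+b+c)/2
s = (12+35+37)/2 = 42
A = √(42·30·7·5) = √44100 = 210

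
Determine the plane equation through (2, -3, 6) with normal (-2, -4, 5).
d = n·P = (-2)(2) + (-4)(-3) + (5)(6) = 38
Plane: -2x - 4y + 5z = 38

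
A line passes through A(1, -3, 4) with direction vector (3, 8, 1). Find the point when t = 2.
P(2) = (1 + 3(2), -3 + 8(2), 4 + 1(2)) = (7, 13, 6)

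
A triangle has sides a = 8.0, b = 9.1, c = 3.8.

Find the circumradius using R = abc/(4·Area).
s = (a+b+c)/2 = 10.45
Area = √(s(s-a)(s-b)(s-c)) = √(10.45·2.45·1.35·6.65) = 15.1607
R = abc/(4·Area) = (8.0·9.1·3.8)/(4·15.1607) = 276.64/60.6428 = 4.562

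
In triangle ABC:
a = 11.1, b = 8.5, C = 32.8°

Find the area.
Using A = ½ab·sin(C):
A = ½·11.1·8.5·sin(32.8°) = ½·94.35·0.541708 = 25.56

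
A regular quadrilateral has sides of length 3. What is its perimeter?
Perimeter = number of sides * side length
Perimeter = 4 * 3
Perimeter = 12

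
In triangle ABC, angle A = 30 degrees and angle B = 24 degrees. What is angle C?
Sum of angles in a triangle = 180 degrees
Third angle = 180 - 30 - 24
Third angle = 126 degrees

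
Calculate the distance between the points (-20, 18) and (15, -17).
Using the distance formula: d = sqrt((x₂-x₁)² + (y₂-y₁)²)
dx = 15 - (-20) = 35
dy = (-17) - 18 = -35
d = sqrt(35² + (-35)²) = sqrt(1225 + 1225) = sqrt(2450) = 49.50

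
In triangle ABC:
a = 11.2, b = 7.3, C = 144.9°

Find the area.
Using A = ½ab·sin(C):
A = ½·11.2·7.3·sin(144.9°) = ½·81.76·0.575005 = 23.51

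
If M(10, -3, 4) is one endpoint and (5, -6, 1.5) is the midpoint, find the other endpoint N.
N = (2×5 - 10, 2×(-6) - (-3), 2×1.5 - 4) = (0, -9, -1)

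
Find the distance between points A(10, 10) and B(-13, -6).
Using the distance formula: d = sqrt((x₂-x₁)² + (y₂-y₁)²)
dx = (-13) - 10 = -23
dy = (-6) - 10 = -16
d = sqrt((-23)² + (-16)²) = sqrt(529 + 256) = sqrt(785) = 28.02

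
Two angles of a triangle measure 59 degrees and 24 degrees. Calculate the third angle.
Sum of angles in a triangle = 180 degrees
Third angle = 180 - 59 - 24
Third angle = 97 degrees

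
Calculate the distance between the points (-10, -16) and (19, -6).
Using the distance formula: d = sqrt((x₂-x₁)² + (y₂-y₁)²)
dx = 19 - (-10) = 29
dy = (-6) - (-16) = 10
d = sqrt(29² + 10²) = sqrt(841 + 100) = sqrt(941) = 30.68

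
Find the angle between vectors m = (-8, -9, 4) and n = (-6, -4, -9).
m·n = 48, |m|² = 161, |n|² = 133
cos θ = 48/√21413 ≈ 0.328
θ ≈ 70.85°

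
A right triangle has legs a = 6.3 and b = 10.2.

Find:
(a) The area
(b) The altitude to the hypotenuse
(a) Area = ½ab = ½·6.3·10.2 = 32.13
(b) Hypotenuse c = √(6.3² + 10.2²) = √143.73 = 11.9887
    Area = ½·c·h_c  →  h_c = 2·Area/c = 2·32.13/11.9887 = 5.36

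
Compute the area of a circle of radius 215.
Area = pi * r²
Area = pi * 215²
Area = pi * 46225
Area = 145220.12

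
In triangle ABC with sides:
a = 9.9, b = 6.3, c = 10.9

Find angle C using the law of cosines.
cos(C) = (a² + b² - c²)/(2ab)
cos(C) = (9.9² + 6.3² - 10.9²)/(2·9.9·6.3) = 18.89/124.74 = 0.151435
C = arccos(0.151435) = 81.29°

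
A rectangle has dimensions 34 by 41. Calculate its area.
Area = length * width
Area = 34 * 41
Area = 1394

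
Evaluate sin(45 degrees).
sin(45 degrees) = sqrt(2)/2
Decimal approximation: 0.7071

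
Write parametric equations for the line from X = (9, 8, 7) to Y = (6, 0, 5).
Direction vector d = Y - X = (-3, -8, -2)
x = 9 - 3t, y = 8 - 8t, z = 7 - 2t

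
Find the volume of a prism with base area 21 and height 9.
Volume = base area * height
Volume = 21 * 9
Volume = 189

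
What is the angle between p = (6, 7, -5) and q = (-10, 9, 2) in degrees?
p·q = -7, |p|² = 110, |q|² = 185
cos θ = -7/√20350 ≈ -0.04907
θ ≈ 92.81°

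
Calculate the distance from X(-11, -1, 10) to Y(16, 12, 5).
d = √[(27)² + (13)² + (-5)²] = √923 = 30.38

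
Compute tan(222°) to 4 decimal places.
tan(222 degrees) = 0.9004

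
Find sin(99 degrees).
sin(99 degrees) = 0.9877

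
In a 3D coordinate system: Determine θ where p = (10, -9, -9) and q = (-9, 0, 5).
p·q = -135, |p|² = 262, |q|² = 106
cos θ = -135/√27772 ≈ -0.8101
θ ≈ 144.1°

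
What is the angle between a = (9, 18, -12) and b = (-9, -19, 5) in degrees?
a·b = -483, |a|² = 549, |b|² = 467
cos θ = -483/√256383 ≈ -0.9539
θ ≈ 162.5°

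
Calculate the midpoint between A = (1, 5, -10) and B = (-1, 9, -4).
Midpoint = ((1-1)/2, (5+9)/2, (-10-4)/2) = (0, 7, -7)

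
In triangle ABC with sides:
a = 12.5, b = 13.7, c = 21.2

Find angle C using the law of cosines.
cos(C) = (a² + b² - c²)/(2ab)
cos(C) = (12.5² + 13.7² - 21.2²)/(2·12.5·13.7) = -105.5/342.5 = -0.308029
C = arccos(-0.308029) = 107.9°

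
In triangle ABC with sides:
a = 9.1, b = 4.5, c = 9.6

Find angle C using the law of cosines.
cos(C) = (a² + b² - c²)/(2ab)
cos(C) = (9.1² + 4.5² - 9.6²)/(2·9.1·4.5) = 10.9/81.9 = 0.133089
C = arccos(0.133089) = 82.35°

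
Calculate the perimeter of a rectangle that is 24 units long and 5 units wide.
Perimeter = 2 * (length + width)
Perimeter = 2 * (24 + 5)
Perimeter = 2 * 29
Perimeter = 58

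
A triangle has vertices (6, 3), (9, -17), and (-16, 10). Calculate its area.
Using the coordinate formula: Area = (1/2)|x₁(y₂-y₃) + x₂(y₃-y₁) + x₃(y₁-y₂)|
Area = (1/2)|6((-17)-10) + 9(10-3) + (-16)(3-(-17))|
Area = (1/2)|6*(-27) + 9*7 + (-16)*20|
Area = (1/2)|(-162) + 63 + (-320)|
Area = (1/2)*419 = 209.50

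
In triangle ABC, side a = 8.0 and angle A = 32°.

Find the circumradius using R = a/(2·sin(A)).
R = a/(2·sin(A)) = 8.0/(2·sin(32°))
R = 8.0/(2·0.529919) = 8.0/1.059839 = 7.548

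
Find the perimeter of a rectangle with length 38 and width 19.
Perimeter = 2 * (length + width)
Perimeter = 2 * (38 + 19)
Perimeter = 2 * 57
Perimeter = 114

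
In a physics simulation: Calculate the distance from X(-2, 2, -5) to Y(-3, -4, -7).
d = √[(-1)² + (-6)² + (-2)²] = √41 = 6.403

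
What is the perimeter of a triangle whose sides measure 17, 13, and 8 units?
Perimeter = sum of all sides
Perimeter = 17 + 13 + 8
Perimeter = 38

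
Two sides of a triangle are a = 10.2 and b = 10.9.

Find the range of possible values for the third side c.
By the triangle inequality: |a - b| < c < a + b
|10.2 - 10.9| < c < 10.2 + 10.9
0.7 < c < 21.1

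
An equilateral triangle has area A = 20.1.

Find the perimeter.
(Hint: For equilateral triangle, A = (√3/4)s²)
A = (√3/4)s²  →  s² = 4A/√3 = 4·20.1/√3 = 46.419
s = 6.81315
Perimeter = 3s = 20.44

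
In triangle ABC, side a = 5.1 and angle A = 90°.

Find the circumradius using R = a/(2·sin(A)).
R = a/(2·sin(A)) = 5.1/(2·sin(90°))
R = 5.1/(2·1.000000) = 5.1/2.000000 = 2.55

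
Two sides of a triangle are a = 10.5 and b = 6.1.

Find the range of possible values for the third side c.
By the triangle inequality: |a - b| < c < a + b
|10.5 - 6.1| < c < 10.5 + 6.1
4.4 < c < 16.6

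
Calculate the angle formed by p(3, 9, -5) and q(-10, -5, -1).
p·q = -70, |p|² = 115, |q|² = 126
cos θ = -70/√14490 ≈ -0.5815
θ ≈ 125.6°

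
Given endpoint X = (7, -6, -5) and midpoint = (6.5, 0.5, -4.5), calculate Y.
Y = (2×6.5 - 7, 2×0.5 - (-6), 2×(-4.5) - (-5)) = (6, 7, -4)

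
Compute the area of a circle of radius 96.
Area = pi * r²
Area = pi * 96²
Area = pi * 9216
Area = 28952.92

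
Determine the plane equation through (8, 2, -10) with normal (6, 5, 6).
d = n·P = (6)(8) + (5)(2) + (6)(-10) = -2
Plane: 6x + 5y + 6z = -2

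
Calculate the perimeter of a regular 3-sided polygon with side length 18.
Perimeter = number of sides * side length
Perimeter = 3 * 18
Perimeter = 54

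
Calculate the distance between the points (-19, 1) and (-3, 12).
Using the distance formula: d = sqrt((x₂-x₁)² + (y₂-y₁)²)
dx = (-3) - (-19) = 16
dy = 12 - 1 = 11
d = sqrt(16² + 11²) = sqrt(256 + 121) = sqrt(377) = 19.42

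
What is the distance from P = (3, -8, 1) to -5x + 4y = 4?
d = |(-5)(3) + 4(-8) + 0(1) - (4)| / √((-5)² + 4² + 0²) = 51/√41 = 7.965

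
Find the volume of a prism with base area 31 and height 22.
Volume = base area * height
Volume = 31 * 22
Volume = 682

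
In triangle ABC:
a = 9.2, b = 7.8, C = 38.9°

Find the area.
Using A = ½ab·sin(C):
A = ½·9.2·7.8·sin(38.9°) = ½·71.76·0.627963 = 22.53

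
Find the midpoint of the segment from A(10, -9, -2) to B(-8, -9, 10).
Midpoint = ((10-8)/2, (-9-9)/2, (-2+10)/2) = (1, -9, 4)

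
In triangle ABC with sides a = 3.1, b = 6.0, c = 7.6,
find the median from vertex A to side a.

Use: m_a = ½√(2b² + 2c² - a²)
m_a = ½√(2·6.0² + 2·7.6² - 3.1²)
m_a = ½√(72 + 115.52 - 9.61) = ½√177.91 = 6.669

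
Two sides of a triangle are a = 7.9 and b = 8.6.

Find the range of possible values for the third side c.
By the triangle inequality: |a - b| < c < a + b
|7.9 - 8.6| < c < 7.9 + 8.6
0.7 < c < 16.5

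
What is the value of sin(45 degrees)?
sin(45 degrees) = sqrt(2)/2
Decimal approximation: 0.7071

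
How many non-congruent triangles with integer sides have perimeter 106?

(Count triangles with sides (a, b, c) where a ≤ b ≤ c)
With a ≤ b ≤ c and a + b + c = 106, the triangle inequality a + b > c gives c < 106/2, so c ≤ 52.
Iterate a from 1 to ⌊p/3⌋ = 35; for each a, b ranges from a to ⌊(p−a)/2⌋ with c = p − a − b, keeping only c ≥ b.
Triples: (2, 52, 52), (3, 51, 52), (4, 50, 52), …
Count = 234 triangles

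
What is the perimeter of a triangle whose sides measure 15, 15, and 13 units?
Perimeter = sum of all sides
Perimeter = 15 + 15 + 13
Perimeter = 43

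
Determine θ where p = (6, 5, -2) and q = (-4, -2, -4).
p·q = -26, |p|² = 65, |q|² = 36
cos θ = -26/√2340 ≈ -0.5375
θ ≈ 122.5°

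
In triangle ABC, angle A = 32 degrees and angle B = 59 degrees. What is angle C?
Sum of angles in a triangle = 180 degrees
Third angle = 180 - 32 - 59
Third angle = 89 degrees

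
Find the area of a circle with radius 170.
Area = pi * r²
Area = pi * 170²
Area = pi * 28900
Area = 90792.03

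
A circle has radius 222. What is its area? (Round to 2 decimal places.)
Area = pi * r²
Area = pi * 222²
Area = pi * 49284
Area = 154830.25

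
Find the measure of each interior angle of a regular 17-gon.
Interior angle of a regular n-gon = (n-2)*180/n
Interior angle = (17-2)*180/17
Interior angle = 15*180/17
Interior angle = 2700/17
Interior angle = 158.82 degrees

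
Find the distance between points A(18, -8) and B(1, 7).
Using the distance formula: d = sqrt((x₂-x₁)² + (y₂-y₁)²)
dx = 1 - 18 = -17
dy = 7 - (-8) = 15
d = sqrt((-17)² + 15²) = sqrt(289 + 225) = sqrt(514) = 22.67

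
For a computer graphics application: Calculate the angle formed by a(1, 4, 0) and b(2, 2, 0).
a·b = 10, |a|² = 17, |b|² = 8
cos θ = 10/√136 ≈ 0.8575
θ ≈ 30.96°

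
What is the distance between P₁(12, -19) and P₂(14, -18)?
Using the distance formula: d = sqrt((x₂-x₁)² + (y₂-y₁)²)
dx = 14 - 12 = 2
dy = (-18) - (-19) = 1
d = sqrt(2² + 1²) = sqrt(4 + 1) = sqrt(5) = 2.24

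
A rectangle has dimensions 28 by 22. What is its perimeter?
Perimeter = 2 * (length + width)
Perimeter = 2 * (28 + 22)
Perimeter = 2 * 50
Perimeter = 100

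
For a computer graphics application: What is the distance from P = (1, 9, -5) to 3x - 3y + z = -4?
d = |3(1) + (-3)(9) + 1(-5) - (-4)| / √(3² + (-3)² + 1²) = 25/√19 = 5.735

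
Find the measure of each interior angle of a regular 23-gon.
Interior angle of a regular n-gon = (n-2)*180/n
Interior angle = (23-2)*180/23
Interior angle = 21*180/23
Interior angle = 3780/23
Interior angle = 164.35 degrees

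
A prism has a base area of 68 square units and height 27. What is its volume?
Volume = base area * height
Volume = 68 * 27
Volume = 1836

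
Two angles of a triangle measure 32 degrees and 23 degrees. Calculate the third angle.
Sum of angles in a triangle = 180 degrees
Third angle = 180 - 32 - 23
Third angle = 125 degrees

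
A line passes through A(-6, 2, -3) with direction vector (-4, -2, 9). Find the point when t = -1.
P(-1) = (-6 + (-4)(-1), 2 + (-2)(-1), -3 + 9(-1)) = (-2, 4, -12)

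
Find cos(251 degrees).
cos(251 degrees) = -0.3256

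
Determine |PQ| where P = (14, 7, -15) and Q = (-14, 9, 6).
d = √[(-28)² + (2)² + (21)²] = √1229 = 35.06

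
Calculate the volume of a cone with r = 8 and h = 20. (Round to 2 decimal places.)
Volume = (1/3) * pi * r² * h
Volume = (1/3) * pi * 8² * 20
Volume = (1/3) * pi * 64 * 20
Volume = (1/3) * pi * 1280
Volume = 1340.41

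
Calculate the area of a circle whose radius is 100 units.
Area = pi * r²
Area = pi * 100²
Area = pi * 10000
Area = 31415.93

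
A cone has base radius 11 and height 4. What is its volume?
Volume = (1/3) * pi * r² * h
Volume = (1/3) * pi * 11² * 4
Volume = (1/3) * pi * 121 * 4
Volume = (1/3) * pi * 484
Volume = 506.84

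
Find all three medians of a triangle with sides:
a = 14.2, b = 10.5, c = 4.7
Using m_x = ½√(2y² + 2z² - x²):
m_a = ½√(2·10.5² + 2·4.7² - 14.2²) = ½√63.04 = 3.97
m_b = ½√(2·14.2² + 2·4.7² - 10.5²) = ½√337.21 = 9.182
m_c = ½√(2·14.2² + 2·10.5² - 4.7²) = ½√601.69 = 12.26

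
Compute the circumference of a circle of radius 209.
Circumference = 2 * pi * r
Circumference = 2 * pi * 209
Circumference = 1313.19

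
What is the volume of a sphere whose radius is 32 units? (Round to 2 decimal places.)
Volume = (4/3) * pi * r³
Volume = (4/3) * pi * 32³
Volume = (4/3) * pi * 32768
Volume = 137258.28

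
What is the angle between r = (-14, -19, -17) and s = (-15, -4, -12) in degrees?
r·s = 490, |r|² = 846, |s|² = 385
cos θ = 490/√325710 ≈ 0.8586
θ ≈ 30.84°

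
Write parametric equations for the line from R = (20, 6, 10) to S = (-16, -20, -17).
Direction vector d = S - R = (-36, -26, -27)
x = 20 - 36t, y = 6 - 26t, z = 10 - 27t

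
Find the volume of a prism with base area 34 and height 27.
Volume = base area * height
Volume = 34 * 27
Volume = 918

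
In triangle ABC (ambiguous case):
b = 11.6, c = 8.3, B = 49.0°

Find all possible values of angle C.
sin(C)/c = sin(B)/b  →  sin(C) = c·sin(B)/b = 8.3·sin(49.0°)/11.6 = 0.540008
C₁ = arcsin(0.540008) = 32.68°,  C₂ = 180° - C₁ = 147.32°
Check C₂: A = 180° - 49.0° - 147.32° = -16.32° ≤ 0, rejected
C = 32.68° (one solution)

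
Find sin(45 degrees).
sin(45 degrees) = sqrt(2)/2
Decimal approximation: 0.7071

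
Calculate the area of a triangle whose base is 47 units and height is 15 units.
Area = (1/2) * base * height
Area = (1/2) * 47 * 15
Area = 352.50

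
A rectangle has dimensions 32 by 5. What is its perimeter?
Perimeter = 2 * (length + width)
Perimeter = 2 * (32 + 5)
Perimeter = 2 * 37
Perimeter = 74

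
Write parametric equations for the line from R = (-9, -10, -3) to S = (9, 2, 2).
Direction vector d = S - R = (18, 12, 5)
x = -9 + 18t, y = -10 + 12t, z = -3 + 5t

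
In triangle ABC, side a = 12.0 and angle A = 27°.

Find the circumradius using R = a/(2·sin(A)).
R = a/(2·sin(A)) = 12.0/(2·sin(27°))
R = 12.0/(2·0.453990) = 12.0/0.907981 = 13.22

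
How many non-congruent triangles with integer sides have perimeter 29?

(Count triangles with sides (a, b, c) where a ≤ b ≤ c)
With a ≤ b ≤ c and a + b + c = 29, the triangle inequality a + b > c gives c < 29/2, so c ≤ 14.
Iterate a from 1 to ⌊p/3⌋ = 9; for each a, b ranges from a to ⌊(p−a)/2⌋ with c = p − a − b, keeping only c ≥ b.
Triples: (1, 14, 14), (2, 13, 14), (3, 12, 14), …
Count = 21 triangles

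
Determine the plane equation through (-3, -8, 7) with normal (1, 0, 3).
d = n·P = (1)(-3) + (0)(-8) + (3)(7) = 18
Plane: x + 3z = 18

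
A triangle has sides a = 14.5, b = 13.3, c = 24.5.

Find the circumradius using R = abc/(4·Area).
s = (a+b+c)/2 = 26.15
Area = √(s(s-a)(s-b)(s-c)) = √(26.15·11.65·12.85·1.65) = 80.3697
R = abc/(4·Area) = (14.5·13.3·24.5)/(4·80.3697) = 4724.825/321.4788 = 14.7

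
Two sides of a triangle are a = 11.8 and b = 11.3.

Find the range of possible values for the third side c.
By the triangle inequality: |a - b| < c < a + b
|11.8 - 11.3| < c < 11.8 + 11.3
0.5 < c < 23.1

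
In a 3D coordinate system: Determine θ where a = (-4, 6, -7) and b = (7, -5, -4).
a·b = -30, |a|² = 101, |b|² = 90
cos θ = -30/√9090 ≈ -0.3147
θ ≈ 108.3°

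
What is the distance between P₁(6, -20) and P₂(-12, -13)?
Using the distance formula: d = sqrt((x₂-x₁)² + (y₂-y₁)²)
dx = (-12) - 6 = -18
dy = (-13) - (-20) = 7
d = sqrt((-18)² + 7²) = sqrt(324 + 49) = sqrt(373) = 19.31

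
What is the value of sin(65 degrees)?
sin(65 degrees) = 0.9063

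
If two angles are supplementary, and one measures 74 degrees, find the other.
Supplementary angles sum to 180 degrees.
Other angle = 180 - 74
Other angle = 106 degrees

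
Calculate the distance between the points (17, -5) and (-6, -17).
Using the distance formula: d = sqrt((x₂-x₁)² + (y₂-y₁)²)
dx = (-6) - 17 = -23
dy = (-17) - (-5) = -12
d = sqrt((-23)² + (-12)²) = sqrt(529 + 144) = sqrt(673) = 25.94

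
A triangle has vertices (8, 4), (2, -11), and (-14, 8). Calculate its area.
Using the coordinate formula: Area = (1/2)|x₁(y₂-y₃) + x₂(y₃-y₁) + x₃(y₁-y₂)|
Area = (1/2)|8((-11)-8) + 2(8-4) + (-14)(4-(-11))|
Area = (1/2)|8*(-19) + 2*4 + (-14)*15|
Area = (1/2)|(-152) + 8 + (-210)|
Area = (1/2)*354 = 177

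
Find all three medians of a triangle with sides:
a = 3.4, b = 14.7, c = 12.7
Using m_x = ½√(2y² + 2z² - x²):
m_a = ½√(2·14.7² + 2·12.7² - 3.4²) = ½√743.2 = 13.63
m_b = ½√(2·3.4² + 2·12.7² - 14.7²) = ½√129.61 = 5.692
m_c = ½√(2·3.4² + 2·14.7² - 12.7²) = ½√294.01 = 8.573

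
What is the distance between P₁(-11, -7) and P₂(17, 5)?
Using the distance formula: d = sqrt((x₂-x₁)² + (y₂-y₁)²)
dx = 17 - (-11) = 28
dy = 5 - (-7) = 12
d = sqrt(28² + 12²) = sqrt(784 + 144) = sqrt(928) = 30.46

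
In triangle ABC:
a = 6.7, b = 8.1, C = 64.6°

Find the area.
Using A = ½ab·sin(C):
A = ½·6.7·8.1·sin(64.6°) = ½·54.27·0.903335 = 24.51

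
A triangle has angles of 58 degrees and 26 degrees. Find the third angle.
Sum of angles in a triangle = 180 degrees
Third angle = 180 - 58 - 26
Third angle = 96 degrees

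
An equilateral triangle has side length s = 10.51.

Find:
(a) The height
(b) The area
(a) Height h = s·√3/2 = 10.51·√3/2 = 9.102
(b) Area = (√3/4)·s² = (√3/4)·10.51² = (√3/4)·110.46 = 47.83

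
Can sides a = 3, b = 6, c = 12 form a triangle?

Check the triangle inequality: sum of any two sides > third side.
No: 3 + 6 = 9 is not > 12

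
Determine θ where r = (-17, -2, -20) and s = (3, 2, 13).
r·s = -315, |r|² = 693, |s|² = 182
cos θ = -315/√126126 ≈ -0.887
θ ≈ 152.5°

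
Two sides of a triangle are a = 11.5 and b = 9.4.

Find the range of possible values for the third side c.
By the triangle inequality: |a - b| < c < a + b
|11.5 - 9.4| < c < 11.5 + 9.4
2.1 < c < 20.9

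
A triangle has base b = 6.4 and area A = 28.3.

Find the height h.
A = ½bh  →  h = 2A/b
h = 2·28.3/6.4 = 8.844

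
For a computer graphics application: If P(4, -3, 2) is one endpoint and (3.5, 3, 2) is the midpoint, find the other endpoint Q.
Q = (2×3.5 - 4, 2×3 - (-3), 2×2 - 2) = (3, 9, 2)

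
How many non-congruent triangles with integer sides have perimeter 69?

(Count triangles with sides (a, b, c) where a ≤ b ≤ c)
With a ≤ b ≤ c and a + b + c = 69, the triangle inequality a + b > c gives c < 69/2, so c ≤ 34.
Iterate a from 1 to ⌊p/3⌋ = 23; for each a, b ranges from a to ⌊(p−a)/2⌋ with c = p − a − b, keeping only c ≥ b.
Triples: (1, 34, 34), (2, 33, 34), (3, 32, 34), …
Count = 108 triangles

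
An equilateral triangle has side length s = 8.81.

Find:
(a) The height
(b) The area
(a) Height h = s·√3/2 = 8.81·√3/2 = 7.63
(b) Area = (√3/4)·s² = (√3/4)·8.81² = (√3/4)·77.6161 = 33.61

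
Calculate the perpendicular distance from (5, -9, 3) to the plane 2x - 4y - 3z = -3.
d = |2(5) + (-4)(-9) + (-3)(3) - (-3)| / √(2² + (-4)² + (-3)²) = 40/√29 = 7.428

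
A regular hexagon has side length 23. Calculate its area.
For a regular 6-gon with side length s = 23:
Apothem a = s / (2*tan(pi/6)) = 23 / (2*tan(pi/6)) ≈ 19.9186
Perimeter P = 6 * 23 = 138
Area = (1/2) * P * a = (1/2) * 138 * 19.9186 = 1374.38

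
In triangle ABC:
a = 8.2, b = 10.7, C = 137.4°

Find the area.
Using A = ½ab·sin(C):
A = ½·8.2·10.7·sin(137.4°) = ½·87.74·0.676876 = 29.69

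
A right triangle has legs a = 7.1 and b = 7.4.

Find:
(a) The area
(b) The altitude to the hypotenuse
(a) Area = ½ab = ½·7.1·7.4 = 26.27
(b) Hypotenuse c = √(7.1² + 7.4²) = √105.17 = 10.2552
    Area = ½·c·h_c  →  h_c = 2·Area/c = 2·26.27/10.2552 = 5.123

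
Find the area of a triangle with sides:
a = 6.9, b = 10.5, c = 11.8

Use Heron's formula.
s = (a+b+c)/2 = (6.9+10.5+11.8)/2 = 14.6
A = √(s(s-a)(s-b)(s-c)) = √(14.6·7.7·4.1·2.8)
A = √1290.58 = 35.92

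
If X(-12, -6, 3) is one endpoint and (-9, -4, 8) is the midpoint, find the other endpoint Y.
Y = (2×(-9) - (-12), 2×(-4) - (-6), 2×8 - 3) = (-6, -2, 13)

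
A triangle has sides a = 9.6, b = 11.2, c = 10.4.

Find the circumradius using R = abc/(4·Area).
s = (a+b+c)/2 = 15.6
Area = √(s(s-a)(s-b)(s-c)) = √(15.6·6·4.4·5.2) = 46.2771
R = abc/(4·Area) = (9.6·11.2·10.4)/(4·46.2771) = 1118.208/185.1084 = 6.041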